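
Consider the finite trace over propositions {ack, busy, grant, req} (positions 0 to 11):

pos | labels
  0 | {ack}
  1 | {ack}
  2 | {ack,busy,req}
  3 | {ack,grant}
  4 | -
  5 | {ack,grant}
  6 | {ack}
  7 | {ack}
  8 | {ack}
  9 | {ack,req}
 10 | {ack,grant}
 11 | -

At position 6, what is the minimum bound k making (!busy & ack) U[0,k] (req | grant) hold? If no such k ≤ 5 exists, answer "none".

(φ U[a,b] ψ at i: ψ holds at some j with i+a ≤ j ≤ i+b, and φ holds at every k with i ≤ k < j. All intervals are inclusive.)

Need earliest j ≥ 6 with (req | grant), and (!busy & ack) at every k in [6,j-1].
  j=6: rhs fails.
  j=7: rhs fails.
  j=8: rhs fails.
  j=9: rhs holds; lhs holds on [6,8]. k = 3.

3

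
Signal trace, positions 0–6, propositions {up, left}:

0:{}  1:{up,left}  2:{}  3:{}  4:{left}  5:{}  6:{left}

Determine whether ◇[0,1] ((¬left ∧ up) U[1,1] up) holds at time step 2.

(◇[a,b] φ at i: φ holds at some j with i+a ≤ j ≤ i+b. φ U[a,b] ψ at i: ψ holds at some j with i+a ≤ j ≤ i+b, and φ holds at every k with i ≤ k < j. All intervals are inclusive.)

Does not hold

Check ((¬left ∧ up) U[1,1] up) at each j in [2,3]:
  j=2: fails
  j=3: fails
No position in the window satisfies it → formula fails.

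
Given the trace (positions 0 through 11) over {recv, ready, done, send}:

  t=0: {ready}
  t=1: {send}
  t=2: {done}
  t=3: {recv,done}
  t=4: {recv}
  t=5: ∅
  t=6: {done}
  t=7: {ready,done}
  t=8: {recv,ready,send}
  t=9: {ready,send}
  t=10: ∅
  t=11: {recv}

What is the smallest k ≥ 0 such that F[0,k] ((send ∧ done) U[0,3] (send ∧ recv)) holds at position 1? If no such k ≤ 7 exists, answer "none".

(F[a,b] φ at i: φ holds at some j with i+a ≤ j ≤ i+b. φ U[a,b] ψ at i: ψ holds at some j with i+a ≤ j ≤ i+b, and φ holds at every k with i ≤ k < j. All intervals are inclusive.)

Scan j = 1,2,… for ((send ∧ done) U[0,3] (send ∧ recv)):
  j=1: fails
  j=2: fails
  j=3: fails
  j=4: fails
  j=5: fails
  j=6: fails
  j=7: fails
  j=8: holds
First hit at j=8, so smallest k = 8-1 = 7.

7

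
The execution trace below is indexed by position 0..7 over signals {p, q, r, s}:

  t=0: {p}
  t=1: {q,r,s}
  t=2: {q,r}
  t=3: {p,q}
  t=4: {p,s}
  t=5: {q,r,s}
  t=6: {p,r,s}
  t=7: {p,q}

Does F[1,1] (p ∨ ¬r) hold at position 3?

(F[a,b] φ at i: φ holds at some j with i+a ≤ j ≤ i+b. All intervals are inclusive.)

Check (p ∨ ¬r) at each j in [4,4]:
  j=4: true
Found at j=4 → formula holds.

True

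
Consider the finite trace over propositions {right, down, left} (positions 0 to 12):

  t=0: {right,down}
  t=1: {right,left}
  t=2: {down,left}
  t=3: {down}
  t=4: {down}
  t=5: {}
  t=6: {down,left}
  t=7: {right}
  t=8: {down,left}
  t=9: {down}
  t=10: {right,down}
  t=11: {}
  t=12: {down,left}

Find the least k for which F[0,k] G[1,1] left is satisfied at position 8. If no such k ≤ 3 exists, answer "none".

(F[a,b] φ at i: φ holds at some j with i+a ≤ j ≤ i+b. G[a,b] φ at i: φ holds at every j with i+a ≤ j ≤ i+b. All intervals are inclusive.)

Scan j = 8,9,… for G[1,1] left:
  j=8: fails
  j=9: fails
  j=10: fails
  j=11: holds
First hit at j=11, so smallest k = 11-8 = 3.

3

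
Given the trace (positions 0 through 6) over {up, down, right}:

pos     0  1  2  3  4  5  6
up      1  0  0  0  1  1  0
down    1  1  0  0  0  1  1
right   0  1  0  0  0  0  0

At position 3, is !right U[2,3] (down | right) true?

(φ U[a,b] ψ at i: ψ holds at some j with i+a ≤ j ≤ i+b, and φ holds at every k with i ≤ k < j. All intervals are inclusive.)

Need some j in [5,6] with (down | right), and !right at every k in [3,j-1].
  j=5: (down | right) holds; !right holds at every k in [3,4] → satisfied.

Holds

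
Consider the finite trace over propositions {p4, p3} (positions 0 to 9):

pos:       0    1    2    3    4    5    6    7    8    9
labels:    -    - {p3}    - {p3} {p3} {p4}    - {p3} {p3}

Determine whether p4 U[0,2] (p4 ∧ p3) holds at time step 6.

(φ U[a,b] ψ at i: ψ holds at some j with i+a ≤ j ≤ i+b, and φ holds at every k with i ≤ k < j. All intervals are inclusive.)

False

Need some j in [6,8] with (p4 ∧ p3), and p4 at every k in [6,j-1].
  j=6: (p4 ∧ p3) false.
  j=7: (p4 ∧ p3) false.
  j=8: (p4 ∧ p3) false.
No j in the window works → until fails.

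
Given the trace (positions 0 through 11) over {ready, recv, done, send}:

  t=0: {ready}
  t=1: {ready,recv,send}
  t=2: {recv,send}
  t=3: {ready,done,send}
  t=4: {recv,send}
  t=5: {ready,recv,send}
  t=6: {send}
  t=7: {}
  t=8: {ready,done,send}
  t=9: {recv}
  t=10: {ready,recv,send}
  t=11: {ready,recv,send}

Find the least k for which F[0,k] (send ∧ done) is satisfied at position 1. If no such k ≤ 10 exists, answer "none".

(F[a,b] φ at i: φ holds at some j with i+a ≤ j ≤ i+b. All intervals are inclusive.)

Scan j = 1,2,… for (send ∧ done):
  j=1: fails
  j=2: fails
  j=3: holds
First hit at j=3, so smallest k = 3-1 = 2.

2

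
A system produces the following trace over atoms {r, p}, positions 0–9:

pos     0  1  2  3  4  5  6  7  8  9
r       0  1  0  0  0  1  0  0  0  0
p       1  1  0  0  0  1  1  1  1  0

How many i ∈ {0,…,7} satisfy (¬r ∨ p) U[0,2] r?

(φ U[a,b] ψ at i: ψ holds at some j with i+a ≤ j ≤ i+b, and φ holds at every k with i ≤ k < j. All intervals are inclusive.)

5

Evaluate at each i in [0,7]:
  i=0: ✓ (rhs at j=1; lhs holds on [0,0])
  i=1: ✓ (rhs at j=1)
  i=2: ✗ (no rhs in [2,4])
  i=3: ✓ (rhs at j=5; lhs holds on [3,4])
  i=4: ✓ (rhs at j=5; lhs holds on [4,4])
  i=5: ✓ (rhs at j=5)
  i=6: ✗ (no rhs in [6,8])
  i=7: ✗ (no rhs in [7,9])
Positions where it holds: {0, 1, 3, 4, 5} → 5.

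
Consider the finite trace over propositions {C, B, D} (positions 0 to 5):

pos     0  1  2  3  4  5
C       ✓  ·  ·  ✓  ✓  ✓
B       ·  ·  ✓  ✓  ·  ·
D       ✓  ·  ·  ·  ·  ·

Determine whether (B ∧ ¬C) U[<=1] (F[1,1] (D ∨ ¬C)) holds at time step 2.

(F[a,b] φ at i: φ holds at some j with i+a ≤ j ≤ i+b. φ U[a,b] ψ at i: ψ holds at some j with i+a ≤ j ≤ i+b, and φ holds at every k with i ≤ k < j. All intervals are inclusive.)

False

Need some j in [2,3] with F[1,1] (D ∨ ¬C), and (B ∧ ¬C) at every k in [2,j-1].
  j=2: F[1,1] (D ∨ ¬C) — fails (none in [3,3]).
  j=3: F[1,1] (D ∨ ¬C) — fails (none in [4,4]).
No j in the window works → until fails.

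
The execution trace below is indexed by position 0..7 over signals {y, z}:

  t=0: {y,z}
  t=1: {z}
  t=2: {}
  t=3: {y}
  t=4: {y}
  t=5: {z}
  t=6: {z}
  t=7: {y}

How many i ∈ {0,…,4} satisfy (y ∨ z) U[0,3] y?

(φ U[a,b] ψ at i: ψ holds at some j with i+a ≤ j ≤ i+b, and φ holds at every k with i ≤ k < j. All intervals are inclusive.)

Evaluate at each i in [0,4]:
  i=0: ✓ (rhs at j=0)
  i=1: ✗ (lhs fails at k=2 before rhs at j=3)
  i=2: ✗ (lhs fails at k=2 before rhs at j=3)
  i=3: ✓ (rhs at j=3)
  i=4: ✓ (rhs at j=4)
Positions where it holds: {0, 3, 4} → 3.

3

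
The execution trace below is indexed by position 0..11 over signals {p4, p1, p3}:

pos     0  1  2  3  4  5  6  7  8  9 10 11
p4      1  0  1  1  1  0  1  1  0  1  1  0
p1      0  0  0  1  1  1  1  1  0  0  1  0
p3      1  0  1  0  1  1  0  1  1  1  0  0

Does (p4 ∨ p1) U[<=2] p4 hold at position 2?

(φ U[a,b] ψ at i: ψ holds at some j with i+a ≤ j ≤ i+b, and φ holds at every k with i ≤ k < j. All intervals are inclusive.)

True

Need some j in [2,4] with p4, and (p4 ∨ p1) at every k in [2,j-1].
  j=2: p4 holds; no prefix to check → satisfied.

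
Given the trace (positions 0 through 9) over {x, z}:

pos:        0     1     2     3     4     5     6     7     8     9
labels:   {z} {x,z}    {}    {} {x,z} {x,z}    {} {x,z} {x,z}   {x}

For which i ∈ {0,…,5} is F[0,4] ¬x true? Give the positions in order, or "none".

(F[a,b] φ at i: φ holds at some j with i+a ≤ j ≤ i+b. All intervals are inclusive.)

0, 1, 2, 3, 4, 5

Evaluate at each i in [0,5]:
  i=0: ✓ (witness j=0)
  i=1: ✓ (witness j=2)
  i=2: ✓ (witness j=2)
  i=3: ✓ (witness j=3)
  i=4: ✓ (witness j=6)
  i=5: ✓ (witness j=6)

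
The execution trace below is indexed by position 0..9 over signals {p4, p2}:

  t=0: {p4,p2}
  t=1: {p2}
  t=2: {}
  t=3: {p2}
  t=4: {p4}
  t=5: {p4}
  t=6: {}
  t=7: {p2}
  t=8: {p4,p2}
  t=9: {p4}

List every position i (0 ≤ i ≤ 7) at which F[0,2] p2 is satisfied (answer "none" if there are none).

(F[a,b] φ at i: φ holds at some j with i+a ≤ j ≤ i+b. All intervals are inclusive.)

0, 1, 2, 3, 5, 6, 7

Evaluate at each i in [0,7]:
  i=0: ✓ (witness j=0)
  i=1: ✓ (witness j=1)
  i=2: ✓ (witness j=3)
  i=3: ✓ (witness j=3)
  i=4: ✗ (none in [4,6])
  i=5: ✓ (witness j=7)
  i=6: ✓ (witness j=7)
  i=7: ✓ (witness j=7)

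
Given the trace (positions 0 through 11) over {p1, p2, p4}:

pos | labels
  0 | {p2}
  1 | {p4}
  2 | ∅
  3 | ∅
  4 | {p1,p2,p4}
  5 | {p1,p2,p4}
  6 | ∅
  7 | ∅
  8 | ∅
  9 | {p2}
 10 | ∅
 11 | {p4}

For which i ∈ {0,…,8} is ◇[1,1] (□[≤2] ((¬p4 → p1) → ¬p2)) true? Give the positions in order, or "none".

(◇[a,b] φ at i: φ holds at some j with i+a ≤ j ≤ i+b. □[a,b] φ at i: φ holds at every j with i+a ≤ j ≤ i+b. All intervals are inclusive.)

0, 5, 6, 7, 8

Evaluate at each i in [0,8]:
  i=0: ✓ (witness j=1)
  i=1: ✗ (none in [2,2])
  i=2: ✗ (none in [3,3])
  i=3: ✗ (none in [4,4])
  i=4: ✗ (none in [5,5])
  i=5: ✓ (witness j=6)
  i=6: ✓ (witness j=7)
  i=7: ✓ (witness j=8)
  i=8: ✓ (witness j=9)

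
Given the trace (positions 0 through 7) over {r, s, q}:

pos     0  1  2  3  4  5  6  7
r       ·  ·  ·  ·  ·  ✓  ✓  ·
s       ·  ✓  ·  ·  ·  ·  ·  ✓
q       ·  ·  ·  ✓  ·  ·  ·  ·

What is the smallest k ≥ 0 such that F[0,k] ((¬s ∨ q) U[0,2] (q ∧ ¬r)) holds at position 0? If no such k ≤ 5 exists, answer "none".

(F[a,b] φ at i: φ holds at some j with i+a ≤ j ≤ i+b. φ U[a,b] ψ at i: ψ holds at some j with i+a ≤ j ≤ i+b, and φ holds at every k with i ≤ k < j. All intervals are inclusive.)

2

Scan j = 0,1,… for ((¬s ∨ q) U[0,2] (q ∧ ¬r)):
  j=0: fails
  j=1: fails
  j=2: holds
First hit at j=2, so smallest k = 2-0 = 2.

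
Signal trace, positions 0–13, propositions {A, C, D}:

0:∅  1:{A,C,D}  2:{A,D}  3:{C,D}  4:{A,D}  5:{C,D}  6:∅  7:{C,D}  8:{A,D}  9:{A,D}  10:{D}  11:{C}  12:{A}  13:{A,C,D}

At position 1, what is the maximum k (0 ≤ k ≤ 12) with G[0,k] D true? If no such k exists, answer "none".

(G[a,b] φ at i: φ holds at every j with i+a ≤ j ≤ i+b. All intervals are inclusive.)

4

D must hold from j=1 onward; find where it first fails.
  j=1: holds
  j=2: holds
  j=3: holds
  j=4: holds
  j=5: holds
  j=6: fails
Holds on [1,5], so largest k = 4.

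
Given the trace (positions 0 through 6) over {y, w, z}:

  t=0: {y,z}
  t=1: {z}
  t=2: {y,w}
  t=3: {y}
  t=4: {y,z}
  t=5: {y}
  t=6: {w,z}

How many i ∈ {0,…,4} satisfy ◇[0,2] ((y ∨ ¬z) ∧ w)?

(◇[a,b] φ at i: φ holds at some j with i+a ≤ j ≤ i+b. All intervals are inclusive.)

Evaluate at each i in [0,4]:
  i=0: ✓ (witness j=2)
  i=1: ✓ (witness j=2)
  i=2: ✓ (witness j=2)
  i=3: ✗ (none in [3,5])
  i=4: ✗ (none in [4,6])
Positions where it holds: {0, 1, 2} → 3.

3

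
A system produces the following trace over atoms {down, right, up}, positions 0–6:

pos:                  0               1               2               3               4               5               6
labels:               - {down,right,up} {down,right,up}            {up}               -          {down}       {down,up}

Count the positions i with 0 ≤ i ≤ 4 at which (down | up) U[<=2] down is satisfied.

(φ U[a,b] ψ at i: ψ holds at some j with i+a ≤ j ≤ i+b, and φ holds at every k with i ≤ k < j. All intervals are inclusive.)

Evaluate at each i in [0,4]:
  i=0: ✗ (lhs fails at k=0 before rhs at j=1)
  i=1: ✓ (rhs at j=1)
  i=2: ✓ (rhs at j=2)
  i=3: ✗ (lhs fails at k=4 before rhs at j=5)
  i=4: ✗ (lhs fails at k=4 before rhs at j=5)
Positions where it holds: {1, 2} → 2.

2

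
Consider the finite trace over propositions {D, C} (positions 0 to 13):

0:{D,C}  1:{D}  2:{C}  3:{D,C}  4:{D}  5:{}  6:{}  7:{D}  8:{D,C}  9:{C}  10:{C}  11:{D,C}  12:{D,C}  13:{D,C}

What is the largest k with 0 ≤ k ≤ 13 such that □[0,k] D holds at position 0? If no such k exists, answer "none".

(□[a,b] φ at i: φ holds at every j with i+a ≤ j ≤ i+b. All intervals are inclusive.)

D must hold from j=0 onward; find where it first fails.
  j=0: holds
  j=1: holds
  j=2: fails
Holds on [0,1], so largest k = 1.

1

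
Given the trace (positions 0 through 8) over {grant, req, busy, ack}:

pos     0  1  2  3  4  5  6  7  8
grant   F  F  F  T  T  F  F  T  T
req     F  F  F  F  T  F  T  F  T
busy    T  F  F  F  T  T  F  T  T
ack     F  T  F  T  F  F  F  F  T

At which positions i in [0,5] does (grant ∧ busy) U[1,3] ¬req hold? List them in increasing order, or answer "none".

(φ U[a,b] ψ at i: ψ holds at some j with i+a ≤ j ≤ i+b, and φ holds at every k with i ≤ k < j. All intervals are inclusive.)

4

Evaluate at each i in [0,5]:
  i=0: ✗ (lhs fails at k=0 before rhs at j=1)
  i=1: ✗ (lhs fails at k=1 before rhs at j=2)
  i=2: ✗ (lhs fails at k=2 before rhs at j=3)
  i=3: ✗ (lhs fails at k=3 before rhs at j=5)
  i=4: ✓ (rhs at j=5; lhs holds on [4,4])
  i=5: ✗ (lhs fails at k=5 before rhs at j=7)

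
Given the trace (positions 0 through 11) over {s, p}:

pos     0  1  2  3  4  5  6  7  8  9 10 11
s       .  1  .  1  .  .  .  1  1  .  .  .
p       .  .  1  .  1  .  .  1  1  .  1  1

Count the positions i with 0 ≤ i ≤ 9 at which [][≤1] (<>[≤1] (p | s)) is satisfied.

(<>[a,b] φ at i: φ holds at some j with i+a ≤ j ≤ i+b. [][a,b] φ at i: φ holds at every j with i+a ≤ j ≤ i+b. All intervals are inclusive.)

8

Evaluate at each i in [0,9]:
  i=0: ✓ (all of [0,1])
  i=1: ✓ (all of [1,2])
  i=2: ✓ (all of [2,3])
  i=3: ✓ (all of [3,4])
  i=4: ✗ (fails at j=5)
  i=5: ✗ (fails at j=5)
  i=6: ✓ (all of [6,7])
  i=7: ✓ (all of [7,8])
  i=8: ✓ (all of [8,9])
  i=9: ✓ (all of [9,10])
Positions where it holds: {0, 1, 2, 3, 6, 7, 8, 9} → 8.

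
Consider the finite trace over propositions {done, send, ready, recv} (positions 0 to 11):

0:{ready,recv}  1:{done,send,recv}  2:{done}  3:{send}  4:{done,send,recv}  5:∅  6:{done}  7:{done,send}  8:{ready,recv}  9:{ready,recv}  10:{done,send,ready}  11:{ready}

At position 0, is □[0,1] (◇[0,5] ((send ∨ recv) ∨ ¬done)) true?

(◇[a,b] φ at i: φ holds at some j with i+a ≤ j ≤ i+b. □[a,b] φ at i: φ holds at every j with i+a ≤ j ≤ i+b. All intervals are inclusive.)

Check ◇[0,5] ((send ∨ recv) ∨ ¬done) at every j in [0,1]:
  j=0: holds (witness at 0)
  j=1: holds (witness at 1)
All positions satisfy it → formula holds.

Yes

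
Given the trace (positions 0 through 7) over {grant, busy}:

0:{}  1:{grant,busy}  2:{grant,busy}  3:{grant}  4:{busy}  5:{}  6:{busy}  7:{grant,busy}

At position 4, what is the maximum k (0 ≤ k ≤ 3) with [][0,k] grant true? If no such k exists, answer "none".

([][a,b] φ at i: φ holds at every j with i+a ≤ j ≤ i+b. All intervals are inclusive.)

grant must hold from j=4 onward; find where it first fails.
  j=4: fails → no k works.

none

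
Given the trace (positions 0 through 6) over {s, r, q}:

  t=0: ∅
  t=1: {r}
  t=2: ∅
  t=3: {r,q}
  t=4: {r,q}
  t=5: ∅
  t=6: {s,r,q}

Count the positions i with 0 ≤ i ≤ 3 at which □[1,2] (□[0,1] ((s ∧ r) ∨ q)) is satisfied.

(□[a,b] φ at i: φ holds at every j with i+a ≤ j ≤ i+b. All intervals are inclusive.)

0

Evaluate at each i in [0,3]:
  i=0: ✗ (fails at j=1)
  i=1: ✗ (fails at j=2)
  i=2: ✗ (fails at j=4)
  i=3: ✗ (fails at j=4)
Positions where it holds: {} → 0.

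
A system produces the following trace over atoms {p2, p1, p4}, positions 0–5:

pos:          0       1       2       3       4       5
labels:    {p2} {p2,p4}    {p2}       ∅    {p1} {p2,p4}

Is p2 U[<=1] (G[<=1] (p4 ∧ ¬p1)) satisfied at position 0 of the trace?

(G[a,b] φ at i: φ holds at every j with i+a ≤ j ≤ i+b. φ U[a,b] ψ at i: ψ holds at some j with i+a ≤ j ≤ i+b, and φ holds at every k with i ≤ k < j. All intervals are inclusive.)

Does not hold

Need some j in [0,1] with G[<=1] (p4 ∧ ¬p1), and p2 at every k in [0,j-1].
  j=0: G[<=1] (p4 ∧ ¬p1) — fails at 0.
  j=1: G[<=1] (p4 ∧ ¬p1) — fails at 2.
No j in the window works → until fails.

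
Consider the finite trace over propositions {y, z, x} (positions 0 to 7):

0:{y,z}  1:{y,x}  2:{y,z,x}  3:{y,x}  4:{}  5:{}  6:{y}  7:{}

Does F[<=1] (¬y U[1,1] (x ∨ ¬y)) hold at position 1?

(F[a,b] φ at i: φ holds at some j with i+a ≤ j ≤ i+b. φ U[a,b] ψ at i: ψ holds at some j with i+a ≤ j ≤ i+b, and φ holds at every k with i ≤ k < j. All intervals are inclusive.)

Check (¬y U[1,1] (x ∨ ¬y)) at each j in [1,2]:
  j=1: fails
  j=2: fails
No position in the window satisfies it → formula fails.

False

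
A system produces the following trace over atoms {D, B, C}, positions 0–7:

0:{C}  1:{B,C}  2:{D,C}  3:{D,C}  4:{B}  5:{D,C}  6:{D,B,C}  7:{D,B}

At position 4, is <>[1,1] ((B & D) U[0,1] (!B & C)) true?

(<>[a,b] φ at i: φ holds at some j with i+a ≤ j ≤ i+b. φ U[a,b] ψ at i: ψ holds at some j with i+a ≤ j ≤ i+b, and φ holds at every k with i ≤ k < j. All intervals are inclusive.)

Check ((B & D) U[0,1] (!B & C)) at each j in [5,5]:
  j=5: holds
Found at j=5 → formula holds.

Holds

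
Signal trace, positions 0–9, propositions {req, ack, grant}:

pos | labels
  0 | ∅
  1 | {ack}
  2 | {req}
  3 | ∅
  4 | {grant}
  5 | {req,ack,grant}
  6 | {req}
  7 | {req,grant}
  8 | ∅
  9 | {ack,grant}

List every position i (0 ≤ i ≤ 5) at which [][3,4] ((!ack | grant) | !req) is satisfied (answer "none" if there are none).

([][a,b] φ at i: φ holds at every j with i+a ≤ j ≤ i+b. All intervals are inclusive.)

Evaluate at each i in [0,5]:
  i=0: ✓ (all of [3,4])
  i=1: ✓ (all of [4,5])
  i=2: ✓ (all of [5,6])
  i=3: ✓ (all of [6,7])
  i=4: ✓ (all of [7,8])
  i=5: ✓ (all of [8,9])

0, 1, 2, 3, 4, 5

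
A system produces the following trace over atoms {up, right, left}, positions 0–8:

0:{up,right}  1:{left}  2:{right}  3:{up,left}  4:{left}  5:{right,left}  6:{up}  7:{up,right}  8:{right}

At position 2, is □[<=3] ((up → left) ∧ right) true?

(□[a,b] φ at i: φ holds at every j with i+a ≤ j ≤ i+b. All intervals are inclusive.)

Does not hold

Check ((up → left) ∧ right) at every j in [2,5]:
  j=2: true
  j=3: false
  j=4: false
  j=5: true
Fails at j=3 → formula fails.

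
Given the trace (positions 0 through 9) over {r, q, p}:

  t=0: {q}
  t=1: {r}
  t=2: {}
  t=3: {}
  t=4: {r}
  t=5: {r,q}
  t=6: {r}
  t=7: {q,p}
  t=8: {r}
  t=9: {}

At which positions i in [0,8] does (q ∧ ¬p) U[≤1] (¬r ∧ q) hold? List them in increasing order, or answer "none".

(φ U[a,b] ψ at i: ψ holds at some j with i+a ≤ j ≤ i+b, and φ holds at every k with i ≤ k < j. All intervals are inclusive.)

0, 7

Evaluate at each i in [0,8]:
  i=0: ✓ (rhs at j=0)
  i=1: ✗ (no rhs in [1,2])
  i=2: ✗ (no rhs in [2,3])
  i=3: ✗ (no rhs in [3,4])
  i=4: ✗ (no rhs in [4,5])
  i=5: ✗ (no rhs in [5,6])
  i=6: ✗ (lhs fails at k=6 before rhs at j=7)
  i=7: ✓ (rhs at j=7)
  i=8: ✗ (no rhs in [8,9])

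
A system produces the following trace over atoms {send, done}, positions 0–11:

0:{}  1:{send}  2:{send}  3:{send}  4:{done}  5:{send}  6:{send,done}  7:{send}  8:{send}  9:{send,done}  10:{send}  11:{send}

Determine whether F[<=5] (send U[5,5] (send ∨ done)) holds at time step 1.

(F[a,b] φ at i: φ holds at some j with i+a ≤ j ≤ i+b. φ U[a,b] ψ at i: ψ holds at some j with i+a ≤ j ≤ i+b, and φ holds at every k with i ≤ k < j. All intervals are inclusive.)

True

Check (send U[5,5] (send ∨ done)) at each j in [1,6]:
  j=1: fails
  j=2: fails
  j=3: fails
  j=4: fails
  j=5: holds
  j=6: holds
Found at j=5 → formula holds.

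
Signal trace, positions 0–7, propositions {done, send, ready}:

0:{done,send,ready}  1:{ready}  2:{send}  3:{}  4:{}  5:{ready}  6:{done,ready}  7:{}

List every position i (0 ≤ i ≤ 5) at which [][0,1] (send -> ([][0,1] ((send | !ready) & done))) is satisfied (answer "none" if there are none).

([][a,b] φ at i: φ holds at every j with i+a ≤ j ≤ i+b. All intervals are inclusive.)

Evaluate at each i in [0,5]:
  i=0: ✗ (fails at j=0)
  i=1: ✗ (fails at j=2)
  i=2: ✗ (fails at j=2)
  i=3: ✓ (all of [3,4])
  i=4: ✓ (all of [4,5])
  i=5: ✓ (all of [5,6])

3, 4, 5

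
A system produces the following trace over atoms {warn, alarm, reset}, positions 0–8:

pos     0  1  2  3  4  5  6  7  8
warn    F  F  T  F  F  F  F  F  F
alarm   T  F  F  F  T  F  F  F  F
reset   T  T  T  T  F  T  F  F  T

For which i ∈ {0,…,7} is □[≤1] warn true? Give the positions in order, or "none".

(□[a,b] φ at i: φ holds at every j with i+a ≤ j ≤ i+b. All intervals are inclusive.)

Evaluate at each i in [0,7]:
  i=0: ✗ (fails at j=0)
  i=1: ✗ (fails at j=1)
  i=2: ✗ (fails at j=3)
  i=3: ✗ (fails at j=3)
  i=4: ✗ (fails at j=4)
  i=5: ✗ (fails at j=5)
  i=6: ✗ (fails at j=6)
  i=7: ✗ (fails at j=7)

none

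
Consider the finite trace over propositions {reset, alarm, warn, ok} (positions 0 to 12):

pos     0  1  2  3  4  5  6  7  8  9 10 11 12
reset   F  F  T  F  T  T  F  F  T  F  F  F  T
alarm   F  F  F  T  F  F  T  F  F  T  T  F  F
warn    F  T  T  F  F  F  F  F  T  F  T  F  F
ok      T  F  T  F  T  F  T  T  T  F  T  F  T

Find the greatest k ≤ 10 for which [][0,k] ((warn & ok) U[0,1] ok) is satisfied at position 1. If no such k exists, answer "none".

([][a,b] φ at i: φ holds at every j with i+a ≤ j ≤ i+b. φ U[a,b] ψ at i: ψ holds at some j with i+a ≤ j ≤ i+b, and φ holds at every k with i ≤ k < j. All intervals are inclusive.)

none

((warn & ok) U[0,1] ok) must hold from j=1 onward; find where it first fails.
  j=1: fails → no k works.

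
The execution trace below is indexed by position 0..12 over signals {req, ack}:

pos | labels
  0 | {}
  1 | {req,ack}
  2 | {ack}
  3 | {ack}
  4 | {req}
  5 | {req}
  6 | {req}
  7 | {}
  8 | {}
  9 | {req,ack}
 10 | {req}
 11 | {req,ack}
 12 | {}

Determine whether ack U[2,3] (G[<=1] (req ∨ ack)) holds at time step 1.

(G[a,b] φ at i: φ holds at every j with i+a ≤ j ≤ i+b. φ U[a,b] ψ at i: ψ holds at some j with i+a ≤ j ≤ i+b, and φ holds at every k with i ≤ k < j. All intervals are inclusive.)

Holds

Need some j in [3,4] with G[<=1] (req ∨ ack), and ack at every k in [1,j-1].
  j=3: G[<=1] (req ∨ ack) holds; ack holds at every k in [1,2] → satisfied.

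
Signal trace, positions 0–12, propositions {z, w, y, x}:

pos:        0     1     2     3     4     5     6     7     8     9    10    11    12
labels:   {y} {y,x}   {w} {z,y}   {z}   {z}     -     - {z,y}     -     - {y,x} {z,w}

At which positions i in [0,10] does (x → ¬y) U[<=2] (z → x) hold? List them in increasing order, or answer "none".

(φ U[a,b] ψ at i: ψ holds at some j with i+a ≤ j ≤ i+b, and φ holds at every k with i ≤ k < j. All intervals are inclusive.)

0, 1, 2, 4, 5, 6, 7, 8, 9, 10

Evaluate at each i in [0,10]:
  i=0: ✓ (rhs at j=0)
  i=1: ✓ (rhs at j=1)
  i=2: ✓ (rhs at j=2)
  i=3: ✗ (no rhs in [3,5])
  i=4: ✓ (rhs at j=6; lhs holds on [4,5])
  i=5: ✓ (rhs at j=6; lhs holds on [5,5])
  i=6: ✓ (rhs at j=6)
  i=7: ✓ (rhs at j=7)
  i=8: ✓ (rhs at j=9; lhs holds on [8,8])
  i=9: ✓ (rhs at j=9)
  i=10: ✓ (rhs at j=10)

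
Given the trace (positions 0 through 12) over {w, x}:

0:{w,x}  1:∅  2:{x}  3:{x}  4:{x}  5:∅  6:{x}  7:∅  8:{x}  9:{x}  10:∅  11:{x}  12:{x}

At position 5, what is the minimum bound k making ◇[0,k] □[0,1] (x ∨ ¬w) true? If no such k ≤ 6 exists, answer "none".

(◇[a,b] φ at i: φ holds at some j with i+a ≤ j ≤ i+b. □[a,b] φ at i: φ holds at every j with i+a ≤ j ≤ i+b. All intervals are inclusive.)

0

Scan j = 5,6,… for □[0,1] (x ∨ ¬w):
  j=5: holds
First hit at j=5, so smallest k = 5-5 = 0.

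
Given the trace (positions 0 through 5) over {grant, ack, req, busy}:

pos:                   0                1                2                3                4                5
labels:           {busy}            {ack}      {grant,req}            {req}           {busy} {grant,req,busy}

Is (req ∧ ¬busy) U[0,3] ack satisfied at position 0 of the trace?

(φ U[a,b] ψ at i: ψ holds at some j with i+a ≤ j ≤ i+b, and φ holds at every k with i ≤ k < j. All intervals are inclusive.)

Does not hold

Need some j in [0,3] with ack, and (req ∧ ¬busy) at every k in [0,j-1].
  j=0: ack false.
  j=1: ack holds, but (req ∧ ¬busy) fails at k=0 → not this j.
  j=2: ack false.
  j=3: ack false.
No j in the window works → until fails.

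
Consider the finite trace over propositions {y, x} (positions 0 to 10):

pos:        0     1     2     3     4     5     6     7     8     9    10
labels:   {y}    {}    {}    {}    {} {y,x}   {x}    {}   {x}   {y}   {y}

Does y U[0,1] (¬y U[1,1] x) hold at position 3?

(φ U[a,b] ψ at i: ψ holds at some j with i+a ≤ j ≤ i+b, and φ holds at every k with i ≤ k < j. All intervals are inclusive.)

No

Need some j in [3,4] with (¬y U[1,1] x), and y at every k in [3,j-1].
  j=3: (¬y U[1,1] x) — fails.
  j=4: (¬y U[1,1] x) holds, but y fails at k=3 → not this j.
No j in the window works → until fails.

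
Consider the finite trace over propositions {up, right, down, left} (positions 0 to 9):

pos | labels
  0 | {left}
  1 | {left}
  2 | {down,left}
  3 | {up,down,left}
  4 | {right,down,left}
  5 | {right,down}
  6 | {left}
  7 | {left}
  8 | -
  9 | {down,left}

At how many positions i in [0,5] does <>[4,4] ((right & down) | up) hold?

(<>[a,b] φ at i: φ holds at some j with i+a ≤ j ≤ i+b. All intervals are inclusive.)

2

Evaluate at each i in [0,5]:
  i=0: ✓ (witness j=4)
  i=1: ✓ (witness j=5)
  i=2: ✗ (none in [6,6])
  i=3: ✗ (none in [7,7])
  i=4: ✗ (none in [8,8])
  i=5: ✗ (none in [9,9])
Positions where it holds: {0, 1} → 2.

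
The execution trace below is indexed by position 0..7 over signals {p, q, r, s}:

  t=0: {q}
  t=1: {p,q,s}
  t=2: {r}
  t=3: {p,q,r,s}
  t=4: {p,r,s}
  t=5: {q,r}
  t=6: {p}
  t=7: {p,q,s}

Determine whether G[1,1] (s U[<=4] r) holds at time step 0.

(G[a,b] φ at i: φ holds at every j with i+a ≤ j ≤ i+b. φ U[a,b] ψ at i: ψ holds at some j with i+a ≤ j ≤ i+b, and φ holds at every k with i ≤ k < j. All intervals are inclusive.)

Holds

Check (s U[<=4] r) at every j in [1,1]:
  j=1: holds
All positions satisfy it → formula holds.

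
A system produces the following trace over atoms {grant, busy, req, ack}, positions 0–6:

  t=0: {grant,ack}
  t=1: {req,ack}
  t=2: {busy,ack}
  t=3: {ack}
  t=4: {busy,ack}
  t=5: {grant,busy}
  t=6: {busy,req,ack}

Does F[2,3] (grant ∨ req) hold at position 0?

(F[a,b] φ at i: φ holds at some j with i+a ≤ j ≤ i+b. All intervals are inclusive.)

No

Check (grant ∨ req) at each j in [2,3]:
  j=2: false
  j=3: false
No position in the window satisfies it → formula fails.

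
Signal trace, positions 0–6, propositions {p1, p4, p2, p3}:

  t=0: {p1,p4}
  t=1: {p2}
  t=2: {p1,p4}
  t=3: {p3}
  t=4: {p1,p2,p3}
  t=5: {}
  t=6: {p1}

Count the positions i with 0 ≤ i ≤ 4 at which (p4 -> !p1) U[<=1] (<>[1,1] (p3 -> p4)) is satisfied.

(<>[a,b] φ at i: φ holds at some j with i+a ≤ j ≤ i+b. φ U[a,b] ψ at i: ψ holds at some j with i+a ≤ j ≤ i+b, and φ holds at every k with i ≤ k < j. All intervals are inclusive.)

4

Evaluate at each i in [0,4]:
  i=0: ✓ (rhs at j=0)
  i=1: ✓ (rhs at j=1)
  i=2: ✗ (no rhs in [2,3])
  i=3: ✓ (rhs at j=4; lhs holds on [3,3])
  i=4: ✓ (rhs at j=4)
Positions where it holds: {0, 1, 3, 4} → 4.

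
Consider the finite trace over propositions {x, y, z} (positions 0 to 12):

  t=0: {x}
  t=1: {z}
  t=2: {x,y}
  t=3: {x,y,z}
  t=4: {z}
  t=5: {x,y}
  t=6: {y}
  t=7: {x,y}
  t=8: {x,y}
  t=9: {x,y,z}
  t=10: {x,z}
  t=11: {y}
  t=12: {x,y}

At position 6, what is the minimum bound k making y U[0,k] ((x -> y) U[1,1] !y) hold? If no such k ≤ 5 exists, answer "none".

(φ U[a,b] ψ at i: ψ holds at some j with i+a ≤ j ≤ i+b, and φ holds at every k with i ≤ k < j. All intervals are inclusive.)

Need earliest j ≥ 6 with ((x -> y) U[1,1] !y), and y at every k in [6,j-1].
  j=6: rhs fails.
  j=7: rhs fails.
  j=8: rhs fails.
  j=9: rhs holds; lhs holds on [6,8]. k = 3.

3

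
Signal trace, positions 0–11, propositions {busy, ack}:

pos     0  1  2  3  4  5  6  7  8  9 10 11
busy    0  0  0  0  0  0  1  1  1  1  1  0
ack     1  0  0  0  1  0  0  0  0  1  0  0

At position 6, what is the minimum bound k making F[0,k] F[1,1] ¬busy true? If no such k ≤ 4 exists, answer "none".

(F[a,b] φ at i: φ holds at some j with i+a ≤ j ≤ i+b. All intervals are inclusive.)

Scan j = 6,7,… for F[1,1] ¬busy:
  j=6: fails
  j=7: fails
  j=8: fails
  j=9: fails
  j=10: holds
First hit at j=10, so smallest k = 10-6 = 4.

4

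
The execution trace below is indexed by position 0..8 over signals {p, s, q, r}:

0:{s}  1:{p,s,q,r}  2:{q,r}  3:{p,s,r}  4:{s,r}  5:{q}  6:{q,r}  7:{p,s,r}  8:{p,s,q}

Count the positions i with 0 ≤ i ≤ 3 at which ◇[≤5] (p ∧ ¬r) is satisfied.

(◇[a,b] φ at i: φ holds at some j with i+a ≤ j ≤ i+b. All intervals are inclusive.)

Evaluate at each i in [0,3]:
  i=0: ✗ (none in [0,5])
  i=1: ✗ (none in [1,6])
  i=2: ✗ (none in [2,7])
  i=3: ✓ (witness j=8)
Positions where it holds: {3} → 1.

1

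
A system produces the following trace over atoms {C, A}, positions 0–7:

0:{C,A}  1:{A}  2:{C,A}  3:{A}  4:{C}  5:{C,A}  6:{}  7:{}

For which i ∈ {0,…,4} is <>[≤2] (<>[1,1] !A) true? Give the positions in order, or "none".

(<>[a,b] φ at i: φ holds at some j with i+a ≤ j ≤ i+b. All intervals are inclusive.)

1, 2, 3, 4

Evaluate at each i in [0,4]:
  i=0: ✗ (none in [0,2])
  i=1: ✓ (witness j=3)
  i=2: ✓ (witness j=3)
  i=3: ✓ (witness j=3)
  i=4: ✓ (witness j=5)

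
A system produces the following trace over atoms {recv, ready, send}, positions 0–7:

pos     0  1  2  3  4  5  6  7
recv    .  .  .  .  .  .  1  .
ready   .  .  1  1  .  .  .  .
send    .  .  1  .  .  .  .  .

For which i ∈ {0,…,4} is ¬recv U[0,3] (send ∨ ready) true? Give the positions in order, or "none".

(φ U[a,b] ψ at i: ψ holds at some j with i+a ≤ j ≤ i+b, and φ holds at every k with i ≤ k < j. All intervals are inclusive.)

Evaluate at each i in [0,4]:
  i=0: ✓ (rhs at j=2; lhs holds on [0,1])
  i=1: ✓ (rhs at j=2; lhs holds on [1,1])
  i=2: ✓ (rhs at j=2)
  i=3: ✓ (rhs at j=3)
  i=4: ✗ (no rhs in [4,7])

0, 1, 2, 3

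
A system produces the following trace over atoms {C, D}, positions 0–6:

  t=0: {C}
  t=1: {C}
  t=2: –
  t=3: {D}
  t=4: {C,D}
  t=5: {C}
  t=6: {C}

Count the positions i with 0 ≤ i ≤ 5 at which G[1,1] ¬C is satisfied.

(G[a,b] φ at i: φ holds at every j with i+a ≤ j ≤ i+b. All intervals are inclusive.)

Evaluate at each i in [0,5]:
  i=0: ✗ (fails at j=1)
  i=1: ✓ (all of [2,2])
  i=2: ✓ (all of [3,3])
  i=3: ✗ (fails at j=4)
  i=4: ✗ (fails at j=5)
  i=5: ✗ (fails at j=6)
Positions where it holds: {1, 2} → 2.

2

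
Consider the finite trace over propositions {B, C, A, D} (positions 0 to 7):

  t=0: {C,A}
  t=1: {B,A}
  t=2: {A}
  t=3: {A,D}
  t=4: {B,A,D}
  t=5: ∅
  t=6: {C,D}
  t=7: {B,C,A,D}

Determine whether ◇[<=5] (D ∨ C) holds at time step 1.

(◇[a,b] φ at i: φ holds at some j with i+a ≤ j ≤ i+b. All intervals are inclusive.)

Check (D ∨ C) at each j in [1,6]:
  j=1: false
  j=2: false
  j=3: true
  j=4: true
  j=5: false
  j=6: true
Found at j=3 → formula holds.

True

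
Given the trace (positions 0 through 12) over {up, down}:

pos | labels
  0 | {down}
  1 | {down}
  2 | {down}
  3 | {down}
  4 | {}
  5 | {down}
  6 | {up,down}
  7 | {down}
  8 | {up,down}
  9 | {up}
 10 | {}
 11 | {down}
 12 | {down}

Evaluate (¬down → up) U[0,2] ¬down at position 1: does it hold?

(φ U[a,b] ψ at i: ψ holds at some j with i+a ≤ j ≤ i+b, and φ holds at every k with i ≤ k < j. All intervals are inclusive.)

No

Need some j in [1,3] with ¬down, and (¬down → up) at every k in [1,j-1].
  j=1: ¬down false.
  j=2: ¬down false.
  j=3: ¬down false.
No j in the window works → until fails.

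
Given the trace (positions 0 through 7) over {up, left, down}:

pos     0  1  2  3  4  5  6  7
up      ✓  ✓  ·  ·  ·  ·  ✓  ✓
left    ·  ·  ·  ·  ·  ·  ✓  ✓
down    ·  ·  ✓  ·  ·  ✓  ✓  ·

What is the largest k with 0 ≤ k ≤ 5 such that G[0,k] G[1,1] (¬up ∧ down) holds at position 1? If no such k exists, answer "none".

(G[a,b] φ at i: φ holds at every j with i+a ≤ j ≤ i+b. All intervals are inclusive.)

0

G[1,1] (¬up ∧ down) must hold from j=1 onward; find where it first fails.
  j=1: holds
  j=2: fails
Holds on [1,1], so largest k = 0.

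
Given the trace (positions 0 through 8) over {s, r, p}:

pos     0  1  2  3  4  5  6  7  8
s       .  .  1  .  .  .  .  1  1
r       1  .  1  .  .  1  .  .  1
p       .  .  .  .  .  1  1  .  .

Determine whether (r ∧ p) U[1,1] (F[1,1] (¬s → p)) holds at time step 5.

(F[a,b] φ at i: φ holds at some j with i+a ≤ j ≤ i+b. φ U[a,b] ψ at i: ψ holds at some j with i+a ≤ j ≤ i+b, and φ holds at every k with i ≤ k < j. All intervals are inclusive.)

Holds

Need some j in [6,6] with F[1,1] (¬s → p), and (r ∧ p) at every k in [5,j-1].
  j=6: F[1,1] (¬s → p) holds; (r ∧ p) holds at every k in [5,5] → satisfied.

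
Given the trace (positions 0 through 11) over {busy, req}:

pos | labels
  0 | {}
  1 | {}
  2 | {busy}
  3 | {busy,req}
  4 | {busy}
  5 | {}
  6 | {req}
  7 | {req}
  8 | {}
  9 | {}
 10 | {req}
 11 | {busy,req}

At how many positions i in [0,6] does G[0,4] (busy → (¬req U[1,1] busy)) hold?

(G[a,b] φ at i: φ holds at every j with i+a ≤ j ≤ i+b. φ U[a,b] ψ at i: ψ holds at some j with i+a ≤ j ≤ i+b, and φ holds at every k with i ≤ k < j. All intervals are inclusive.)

Evaluate at each i in [0,6]:
  i=0: ✗ (fails at j=3)
  i=1: ✗ (fails at j=3)
  i=2: ✗ (fails at j=3)
  i=3: ✗ (fails at j=3)
  i=4: ✗ (fails at j=4)
  i=5: ✓ (all of [5,9])
  i=6: ✓ (all of [6,10])
Positions where it holds: {5, 6} → 2.

2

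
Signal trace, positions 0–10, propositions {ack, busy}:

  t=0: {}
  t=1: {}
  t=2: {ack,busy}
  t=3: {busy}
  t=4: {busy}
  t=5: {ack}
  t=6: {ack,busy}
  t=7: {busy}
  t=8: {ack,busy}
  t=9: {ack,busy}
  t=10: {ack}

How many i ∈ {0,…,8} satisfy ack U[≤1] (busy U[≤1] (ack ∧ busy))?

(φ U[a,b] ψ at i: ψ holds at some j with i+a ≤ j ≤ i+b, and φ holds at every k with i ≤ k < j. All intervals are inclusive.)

Evaluate at each i in [0,8]:
  i=0: ✗ (no rhs in [0,1])
  i=1: ✗ (lhs fails at k=1 before rhs at j=2)
  i=2: ✓ (rhs at j=2)
  i=3: ✗ (no rhs in [3,4])
  i=4: ✗ (no rhs in [4,5])
  i=5: ✓ (rhs at j=6; lhs holds on [5,5])
  i=6: ✓ (rhs at j=6)
  i=7: ✓ (rhs at j=7)
  i=8: ✓ (rhs at j=8)
Positions where it holds: {2, 5, 6, 7, 8} → 5.

5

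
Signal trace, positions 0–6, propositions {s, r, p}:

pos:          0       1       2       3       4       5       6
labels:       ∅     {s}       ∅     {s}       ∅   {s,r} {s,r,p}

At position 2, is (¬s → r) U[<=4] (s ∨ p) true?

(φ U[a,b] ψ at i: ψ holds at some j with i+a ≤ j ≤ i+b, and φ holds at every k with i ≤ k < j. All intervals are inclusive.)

Does not hold

Need some j in [2,6] with (s ∨ p), and (¬s → r) at every k in [2,j-1].
  j=2: (s ∨ p) false.
  j=3: (s ∨ p) holds, but (¬s → r) fails at k=2 → not this j.
  j=4: (s ∨ p) false.
  j=5: (s ∨ p) holds, but (¬s → r) fails at k=2 → not this j.
  j=6: (s ∨ p) holds, but (¬s → r) fails at k=2 → not this j.
No j in the window works → until fails.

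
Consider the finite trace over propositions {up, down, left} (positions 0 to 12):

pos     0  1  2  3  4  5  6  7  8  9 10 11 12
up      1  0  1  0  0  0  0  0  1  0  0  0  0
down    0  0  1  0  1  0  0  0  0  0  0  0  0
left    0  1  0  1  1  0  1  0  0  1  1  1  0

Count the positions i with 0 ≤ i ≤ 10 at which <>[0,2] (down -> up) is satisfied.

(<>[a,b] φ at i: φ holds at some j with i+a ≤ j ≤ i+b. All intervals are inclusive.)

Evaluate at each i in [0,10]:
  i=0: ✓ (witness j=0)
  i=1: ✓ (witness j=1)
  i=2: ✓ (witness j=2)
  i=3: ✓ (witness j=3)
  i=4: ✓ (witness j=5)
  i=5: ✓ (witness j=5)
  i=6: ✓ (witness j=6)
  i=7: ✓ (witness j=7)
  i=8: ✓ (witness j=8)
  i=9: ✓ (witness j=9)
  i=10: ✓ (witness j=10)
Positions where it holds: {0, 1, 2, 3, 4, 5, 6, 7, 8, 9, 10} → 11.

11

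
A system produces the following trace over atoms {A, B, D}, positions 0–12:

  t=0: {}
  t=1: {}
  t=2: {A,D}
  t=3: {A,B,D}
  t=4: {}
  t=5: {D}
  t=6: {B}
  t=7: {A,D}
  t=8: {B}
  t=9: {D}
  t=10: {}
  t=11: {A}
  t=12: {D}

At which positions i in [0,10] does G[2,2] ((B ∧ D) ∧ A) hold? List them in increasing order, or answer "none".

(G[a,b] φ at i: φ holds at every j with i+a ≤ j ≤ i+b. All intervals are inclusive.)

Evaluate at each i in [0,10]:
  i=0: ✗ (fails at j=2)
  i=1: ✓ (all of [3,3])
  i=2: ✗ (fails at j=4)
  i=3: ✗ (fails at j=5)
  i=4: ✗ (fails at j=6)
  i=5: ✗ (fails at j=7)
  i=6: ✗ (fails at j=8)
  i=7: ✗ (fails at j=9)
  i=8: ✗ (fails at j=10)
  i=9: ✗ (fails at j=11)
  i=10: ✗ (fails at j=12)

1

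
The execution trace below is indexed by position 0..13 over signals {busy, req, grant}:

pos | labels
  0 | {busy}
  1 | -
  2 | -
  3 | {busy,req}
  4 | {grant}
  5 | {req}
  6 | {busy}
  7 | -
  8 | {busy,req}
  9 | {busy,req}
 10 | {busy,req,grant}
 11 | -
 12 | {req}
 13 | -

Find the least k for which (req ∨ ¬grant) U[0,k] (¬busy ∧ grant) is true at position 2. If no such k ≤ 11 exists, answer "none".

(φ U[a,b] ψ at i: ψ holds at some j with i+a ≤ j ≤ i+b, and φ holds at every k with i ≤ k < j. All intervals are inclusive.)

Need earliest j ≥ 2 with (¬busy ∧ grant), and (req ∨ ¬grant) at every k in [2,j-1].
  j=2: rhs fails.
  j=3: rhs fails.
  j=4: rhs holds; lhs holds on [2,3]. k = 2.

2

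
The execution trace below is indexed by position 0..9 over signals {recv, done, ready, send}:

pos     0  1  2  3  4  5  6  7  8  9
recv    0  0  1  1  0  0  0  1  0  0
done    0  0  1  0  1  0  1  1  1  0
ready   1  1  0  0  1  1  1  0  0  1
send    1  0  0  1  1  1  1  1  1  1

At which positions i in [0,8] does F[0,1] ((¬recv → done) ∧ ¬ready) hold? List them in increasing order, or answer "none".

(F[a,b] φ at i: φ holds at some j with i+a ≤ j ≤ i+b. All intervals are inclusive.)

Evaluate at each i in [0,8]:
  i=0: ✗ (none in [0,1])
  i=1: ✓ (witness j=2)
  i=2: ✓ (witness j=2)
  i=3: ✓ (witness j=3)
  i=4: ✗ (none in [4,5])
  i=5: ✗ (none in [5,6])
  i=6: ✓ (witness j=7)
  i=7: ✓ (witness j=7)
  i=8: ✓ (witness j=8)

1, 2, 3, 6, 7, 8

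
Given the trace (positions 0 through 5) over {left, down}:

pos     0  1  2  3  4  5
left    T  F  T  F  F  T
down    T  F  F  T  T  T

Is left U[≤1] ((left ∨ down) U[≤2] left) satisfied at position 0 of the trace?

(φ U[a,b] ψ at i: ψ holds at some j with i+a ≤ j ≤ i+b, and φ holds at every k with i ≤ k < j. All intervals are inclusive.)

Holds

Need some j in [0,1] with ((left ∨ down) U[≤2] left), and left at every k in [0,j-1].
  j=0: ((left ∨ down) U[≤2] left) holds; no prefix to check → satisfied.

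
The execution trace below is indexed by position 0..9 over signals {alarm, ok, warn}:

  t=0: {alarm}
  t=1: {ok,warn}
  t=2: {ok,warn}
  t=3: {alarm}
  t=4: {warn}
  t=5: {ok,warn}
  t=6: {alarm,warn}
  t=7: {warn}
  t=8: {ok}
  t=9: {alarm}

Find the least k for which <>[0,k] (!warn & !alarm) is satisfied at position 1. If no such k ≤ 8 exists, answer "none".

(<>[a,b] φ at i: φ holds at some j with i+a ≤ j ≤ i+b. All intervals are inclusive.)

7

Scan j = 1,2,… for (!warn & !alarm):
  j=1: fails
  j=2: fails
  j=3: fails
  j=4: fails
  j=5: fails
  j=6: fails
  j=7: fails
  j=8: holds
First hit at j=8, so smallest k = 8-1 = 7.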